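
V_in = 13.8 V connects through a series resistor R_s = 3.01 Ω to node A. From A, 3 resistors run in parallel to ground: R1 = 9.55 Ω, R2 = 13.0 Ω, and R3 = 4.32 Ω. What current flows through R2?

I ≈ 0.473 A

Equivalent of the parallel group: R_p = 2.421 Ω.
Node voltage V_A = V_in · R_p/(R_s + R_p) = 13.8 × 0.4457 = 6.151 V.
Branch current I = V_A/R2 = 6.151/13.0 = 0.4732 A.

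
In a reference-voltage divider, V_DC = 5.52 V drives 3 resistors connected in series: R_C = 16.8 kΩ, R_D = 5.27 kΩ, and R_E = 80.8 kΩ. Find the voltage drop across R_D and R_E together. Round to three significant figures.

ΣR = 16.8 + 5.27 + 80.8 = 102.9 kΩ.
R_{R_D..R_E} = 5.27 + 80.8 = 86.07 kΩ.
Voltage divider: V = V_DC · (86.07 / 102.9) = 5.52 × 0.8367 = 4.619 V.

V ≈ 4.62 V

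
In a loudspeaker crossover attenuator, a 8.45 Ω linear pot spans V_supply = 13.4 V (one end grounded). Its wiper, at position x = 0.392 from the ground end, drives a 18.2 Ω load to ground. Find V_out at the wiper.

V_out ≈ 4.73 V

Split the track: R_lower = x·R_p = 3.312 Ω, R_upper = (1−x)·R_p = 5.138 Ω.
(x·R_p) ‖ R_L = 2.802 Ω.
Then V_out = V_supply · 2.802/(5.138 + 2.802) = 4.729 V.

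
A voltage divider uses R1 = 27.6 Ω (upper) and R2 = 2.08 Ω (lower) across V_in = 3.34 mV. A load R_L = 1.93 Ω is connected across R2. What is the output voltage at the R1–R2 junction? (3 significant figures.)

V_out ≈ 0.117 mV

R2 ‖ R_L = (2.08 × 1.93)/(2.08 + 1.93) = 1.001 Ω.
Voltage divider with the loaded lower leg: V_out = 3.34 × 1.001/(27.6 + 1.001) = 3.34 × 0.03500 = 0.1169 mV.
(Unloaded it would be 0.234 mV; the load pulls it down.)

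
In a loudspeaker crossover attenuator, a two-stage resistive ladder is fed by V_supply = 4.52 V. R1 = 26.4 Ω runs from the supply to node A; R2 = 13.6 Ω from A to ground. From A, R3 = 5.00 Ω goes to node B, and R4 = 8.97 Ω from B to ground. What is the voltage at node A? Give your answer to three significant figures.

Looking into the second stage from A: R3 + R4 = 13.97 Ω appears in parallel with R2.
Effective lower resistance at A: R2 ‖ 13.97 = 6.891 Ω.
V_A = 4.52 × 6.891/(26.4 + 6.891) = 0.9356 V.

V_A ≈ 0.936 V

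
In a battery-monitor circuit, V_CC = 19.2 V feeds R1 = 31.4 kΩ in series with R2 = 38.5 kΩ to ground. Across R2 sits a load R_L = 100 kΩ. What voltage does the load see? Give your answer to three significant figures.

V_out ≈ 9.02 V

First combine the lower leg with the load: R2 ‖ R_L = 27.80 kΩ.
Then V_out = V_CC · R2'/(R1 + R2') = 19.2 × 27.80/59.20 = 9.016 V.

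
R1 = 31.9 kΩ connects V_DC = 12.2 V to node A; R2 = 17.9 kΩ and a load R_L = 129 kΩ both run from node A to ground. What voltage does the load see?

V_out ≈ 4.03 V

R2 ‖ R_L = (17.9 × 129)/(17.9 + 129) = 15.72 kΩ.
Voltage divider with the loaded lower leg: V_out = 12.2 × 15.72/(31.9 + 15.72) = 12.2 × 0.3301 = 4.027 V.
(Unloaded it would be 4.39 V; the load pulls it down.)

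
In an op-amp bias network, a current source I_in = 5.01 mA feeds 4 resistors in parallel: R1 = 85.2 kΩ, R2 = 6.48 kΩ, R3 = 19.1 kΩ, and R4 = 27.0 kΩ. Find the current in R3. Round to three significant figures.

Conductances: ΣG = 1/85.2 + 1/6.48 + 1/19.1 + 1/27.0 = 0.2555 (1/kΩ).
Current divider: I(R3) = I_in · G_k/ΣG = 5.01 × (0.05236/0.2555) = 5.01 × 0.2050 = 1.027 mA.

I ≈ 1.03 mA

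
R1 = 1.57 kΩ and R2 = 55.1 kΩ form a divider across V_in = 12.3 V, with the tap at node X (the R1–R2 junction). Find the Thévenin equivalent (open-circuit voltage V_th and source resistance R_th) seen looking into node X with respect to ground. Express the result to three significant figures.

Open-circuit (no load on X): V_th = V_in · R2/(R1 + R2) = 12.3 × 55.1/(1.570 + 55.1) = 11.96 V.
With V_in suppressed (replaced by a short), R_th = R1 ‖ R2 = (1.570 × 55.1)/(1.570 + 55.1) = 1.527 kΩ.

V_th ≈ 12.0 V, R_th ≈ 1.53 kΩ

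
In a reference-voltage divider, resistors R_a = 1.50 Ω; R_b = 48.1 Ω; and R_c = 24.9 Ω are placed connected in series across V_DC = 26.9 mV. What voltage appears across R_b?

Total series resistance ΣR = 1.50 + 48.1 + 24.9 = 74.50 Ω.
By the voltage-divider rule, V = 26.9 × 48.10/74.50 = 17.37 mV.

V ≈ 17.4 mV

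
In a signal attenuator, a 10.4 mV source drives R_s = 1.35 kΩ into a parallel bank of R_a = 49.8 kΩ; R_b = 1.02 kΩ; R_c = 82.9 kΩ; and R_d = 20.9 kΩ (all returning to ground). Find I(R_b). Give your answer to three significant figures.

I ≈ 4.19 µA

Parallel bank: R_p = 1/(1/49.8 + 1/1.02 + 1/82.9 + 1/20.9) = 0.9431 kΩ.
V_A = 10.4 × 0.9431/2.293 = 4.277 mV.
Branch current I = V_A/R_b = 4.277/1.02 = 4.193 µA.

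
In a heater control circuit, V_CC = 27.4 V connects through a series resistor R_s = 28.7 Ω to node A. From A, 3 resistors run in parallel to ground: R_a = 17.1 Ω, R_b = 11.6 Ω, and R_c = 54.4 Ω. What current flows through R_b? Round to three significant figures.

I ≈ 0.416 A

Equivalent of the parallel group: R_p = 6.132 Ω.
V_A = 27.4 × 6.132/34.83 = 4.824 V.
Branch current I = V_A/R_b = 4.824/11.6 = 0.4159 A.
(Check via current divider: I_total = 0.7866 A; share G_k/ΣG = 0.5287 → same result.)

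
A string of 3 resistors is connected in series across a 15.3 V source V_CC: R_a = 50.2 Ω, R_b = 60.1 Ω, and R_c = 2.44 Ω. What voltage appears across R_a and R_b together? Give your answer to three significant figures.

ΣR = 50.2 + 60.1 + 2.44 = 112.7 Ω.
R_{R_a..R_b} = 50.2 + 60.1 = 110.3 Ω.
V = V_CC · R/ΣR = 15.3 × 0.9784 = 14.97 V.

V ≈ 15.0 V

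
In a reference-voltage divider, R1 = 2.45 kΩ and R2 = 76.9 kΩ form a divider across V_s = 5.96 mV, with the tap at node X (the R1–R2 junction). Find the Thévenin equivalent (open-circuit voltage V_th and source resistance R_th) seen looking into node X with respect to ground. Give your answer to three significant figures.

V_th ≈ 5.78 mV, R_th ≈ 2.37 kΩ

V_th is the unloaded tap voltage: V_s · R2/(R1+R2) = 5.96 × 0.9691 = 5.776 mV.
Looking into X with the source shorted: R_th = R1·R2/(R1+R2) = 2.450 × 76.9/79.35 = 2.374 kΩ.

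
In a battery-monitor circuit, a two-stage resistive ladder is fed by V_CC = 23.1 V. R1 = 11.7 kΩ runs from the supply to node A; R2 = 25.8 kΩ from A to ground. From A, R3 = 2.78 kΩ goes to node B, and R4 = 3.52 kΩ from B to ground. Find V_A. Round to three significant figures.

The second stage (R3 + R4 = 6.300 kΩ) loads node A in parallel with R2.
Effective lower resistance at A: R2 ‖ 6.300 = 5.064 kΩ.
V_A = 23.1 × 5.064/(11.7 + 5.064) = 6.978 V.

V_A ≈ 6.98 V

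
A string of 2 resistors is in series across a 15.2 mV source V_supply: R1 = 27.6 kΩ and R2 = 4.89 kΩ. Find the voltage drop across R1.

Total series resistance ΣR = 27.6 + 4.89 = 32.49 kΩ.
By the voltage-divider rule, V = 15.2 × 27.60/32.49 = 12.91 mV.

V ≈ 12.9 mV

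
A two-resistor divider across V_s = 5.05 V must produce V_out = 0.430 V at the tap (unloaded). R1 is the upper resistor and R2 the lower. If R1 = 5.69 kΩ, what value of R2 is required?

The divider ratio is R2/(R1+R2) = 0.430/5.05 = 0.08515.
R2 = R1 · 0.08515/(1 − 0.08515) = 0.5296 kΩ.

R2 ≈ 0.530 kΩ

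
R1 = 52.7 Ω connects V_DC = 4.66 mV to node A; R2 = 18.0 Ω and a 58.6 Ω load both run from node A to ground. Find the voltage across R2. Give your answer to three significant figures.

R2 ‖ R_L = (18.0 × 58.6)/(18.0 + 58.6) = 13.77 Ω.
Voltage divider with the loaded lower leg: V_out = 4.66 × 13.77/(52.7 + 13.77) = 4.66 × 0.2072 = 0.9654 mV.

V_out ≈ 0.965 mV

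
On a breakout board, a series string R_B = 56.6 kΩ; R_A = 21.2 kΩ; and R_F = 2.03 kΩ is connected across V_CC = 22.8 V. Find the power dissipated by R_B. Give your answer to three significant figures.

Series current I = V_CC/ΣR = 22.8/79.83 = 0.2856 mA.
V(R_B) = I·R = 16.17 V; P = V·I = 16.17 × 0.2856 = 4.617 mW.

P ≈ 4.62 mW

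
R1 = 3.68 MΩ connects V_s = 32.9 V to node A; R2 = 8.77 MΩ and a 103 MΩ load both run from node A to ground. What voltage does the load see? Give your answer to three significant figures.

The load sits in parallel with R2, giving an effective lower resistance R2' = R2·R_L/(R2+R_L) = 8.082 MΩ.
Voltage divider with the loaded lower leg: V_out = 32.9 × 8.082/(3.68 + 8.082) = 32.9 × 0.6871 = 22.61 V.

V_out ≈ 22.6 V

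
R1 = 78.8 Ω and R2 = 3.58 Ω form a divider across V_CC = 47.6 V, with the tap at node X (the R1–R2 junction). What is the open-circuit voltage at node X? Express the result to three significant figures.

With X open, the divider is unloaded: V_th = 47.6 × 3.58/82.38 = 2.069 V.

V_th ≈ 2.07 V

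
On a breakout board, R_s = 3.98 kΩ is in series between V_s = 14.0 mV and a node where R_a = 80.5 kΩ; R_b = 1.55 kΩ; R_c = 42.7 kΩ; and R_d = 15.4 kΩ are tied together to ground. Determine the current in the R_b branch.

Parallel bank: R_p = 1/(1/80.5 + 1/1.55 + 1/42.7 + 1/15.4) = 1.341 kΩ.
Node voltage V_A = V_s · R_p/(R_s + R_p) = 14.0 × 0.2520 = 3.527 mV.
Branch current I = V_A/R_b = 3.527/1.55 = 2.276 µA.
(Check via current divider: I_total = 2.631 µA; share G_k/ΣG = 0.8649 → same result.)

I ≈ 2.28 µA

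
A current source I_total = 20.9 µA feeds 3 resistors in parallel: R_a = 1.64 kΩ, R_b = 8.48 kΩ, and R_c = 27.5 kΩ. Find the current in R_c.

I ≈ 0.995 µA

Total conductance ΣG = 1/1.64 + 1/8.48 + 1/27.5 = 0.7640 (units of 1/kΩ).
R_c takes the fraction G_k/ΣG = 0.03636/0.7640 = 0.04759, so I = 20.9 × 0.04759 = 0.9947 µA.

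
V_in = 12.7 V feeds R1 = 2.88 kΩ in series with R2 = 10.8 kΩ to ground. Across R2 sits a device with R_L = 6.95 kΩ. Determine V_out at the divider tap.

V_out ≈ 7.55 V

The load sits in parallel with R2, giving an effective lower resistance R2' = R2·R_L/(R2+R_L) = 4.229 kΩ.
Now apply the divider: V_out = 12.7 × 0.5949 = 7.555 V.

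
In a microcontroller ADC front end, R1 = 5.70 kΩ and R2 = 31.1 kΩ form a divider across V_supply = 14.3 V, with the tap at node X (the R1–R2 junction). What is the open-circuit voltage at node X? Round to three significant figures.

With X open, the divider is unloaded: V_th = 14.3 × 31.1/36.80 = 12.09 V.

V_th ≈ 12.1 V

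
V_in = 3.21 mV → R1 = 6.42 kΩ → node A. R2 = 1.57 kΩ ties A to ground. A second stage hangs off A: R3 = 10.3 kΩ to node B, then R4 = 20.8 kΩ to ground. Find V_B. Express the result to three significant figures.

V_B ≈ 0.405 mV

Looking into the second stage from A: R3 + R4 = 31.10 kΩ appears in parallel with R2.
R2 ‖ (R3+R4) = 1.495 kΩ.
So V_A = 3.21 × 0.1888 = 0.6062 mV.
Then the unloaded second divider: V_B = V_A × R4/(R3+R4) = 0.6062 × 0.6688 = 0.4054 mV.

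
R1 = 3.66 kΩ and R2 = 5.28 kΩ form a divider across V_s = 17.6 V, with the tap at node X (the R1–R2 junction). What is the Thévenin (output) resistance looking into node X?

R_th ≈ 2.16 kΩ

Zeroing V_s shorts the top of R1 to ground, so R_th = R1 ‖ R2 = 2.162 kΩ.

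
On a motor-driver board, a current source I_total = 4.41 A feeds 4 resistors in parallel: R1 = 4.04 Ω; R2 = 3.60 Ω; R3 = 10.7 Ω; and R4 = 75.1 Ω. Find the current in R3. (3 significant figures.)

ΣG = 1/4.04 + 1/3.60 + 1/10.7 + 1/75.1 = 0.6321.
Current divider: I(R3) = I_total · G_k/ΣG = 4.41 × (0.09346/0.6321) = 4.41 × 0.1479 = 0.6521 A.

I ≈ 0.652 A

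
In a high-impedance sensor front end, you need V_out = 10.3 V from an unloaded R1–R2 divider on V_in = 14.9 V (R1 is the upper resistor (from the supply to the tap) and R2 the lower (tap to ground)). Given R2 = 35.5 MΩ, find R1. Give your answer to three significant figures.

R1 ≈ 15.9 MΩ

The divider ratio is R2/(R1+R2) = 10.3/14.9 = 0.6913.
Rearranging, R1 = R2·(1−k)/k = 35.5 × 0.4466 = 15.85 MΩ.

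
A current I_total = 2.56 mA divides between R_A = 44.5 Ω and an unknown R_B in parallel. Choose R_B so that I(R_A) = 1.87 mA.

R_B ≈ 121 Ω

The fraction through R_A equals R_B/(R_A+R_B).
With f = 0.7305, R_B = R_A · f/(1−f) = 44.5 × 2.710 = 120.6 Ω.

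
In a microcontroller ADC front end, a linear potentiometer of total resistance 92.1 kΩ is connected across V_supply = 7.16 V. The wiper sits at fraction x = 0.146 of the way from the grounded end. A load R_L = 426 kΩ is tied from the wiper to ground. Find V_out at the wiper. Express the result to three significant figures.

The pot divides into 78.65 kΩ above the wiper and 13.45 kΩ below.
R_L loads the lower segment: effective lower R = 13.04 kΩ.
Loaded-divider output: V_out = 7.16 × 0.1422 = 1.018 V.
(Unloaded: V_out = x·V_supply = 1.05 V.)

V_out ≈ 1.02 V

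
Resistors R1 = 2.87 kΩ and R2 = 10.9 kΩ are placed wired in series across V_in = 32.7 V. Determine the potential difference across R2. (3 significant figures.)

Total series resistance ΣR = 2.87 + 10.9 = 13.77 kΩ.
By the voltage-divider rule, V = 32.7 × 10.90/13.77 = 25.88 V.

V ≈ 25.9 V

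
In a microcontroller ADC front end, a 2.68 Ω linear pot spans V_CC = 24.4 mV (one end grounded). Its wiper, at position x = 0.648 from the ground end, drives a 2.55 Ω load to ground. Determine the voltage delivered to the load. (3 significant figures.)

V_out ≈ 12.8 mV

Split the track: R_lower = x·R_p = 1.737 Ω, R_upper = (1−x)·R_p = 0.9434 Ω.
(x·R_p) ‖ R_L = 1.033 Ω.
Loaded-divider output: V_out = 24.4 × 0.5227 = 12.75 mV.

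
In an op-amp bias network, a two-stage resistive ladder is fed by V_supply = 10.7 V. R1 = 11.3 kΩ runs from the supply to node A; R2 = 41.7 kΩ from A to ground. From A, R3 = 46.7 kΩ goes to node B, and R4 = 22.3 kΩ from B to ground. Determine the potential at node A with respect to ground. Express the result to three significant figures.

V_A ≈ 7.46 V

Looking into the second stage from A: R3 + R4 = 69.00 kΩ appears in parallel with R2.
Effective lower resistance at A: R2 ‖ 69.00 = 25.99 kΩ.
So V_A = 10.7 × 0.6970 = 7.458 V.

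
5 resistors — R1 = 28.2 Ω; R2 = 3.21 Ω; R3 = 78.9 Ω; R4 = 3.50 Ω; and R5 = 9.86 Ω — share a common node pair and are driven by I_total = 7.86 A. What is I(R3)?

Conductances: ΣG = 1/28.2 + 1/3.21 + 1/78.9 + 1/3.50 + 1/9.86 = 0.7468 (1/Ω).
Current divider: I(R3) = I_total · G_k/ΣG = 7.86 × (0.01267/0.7468) = 7.86 × 0.01697 = 0.1334 A.

I ≈ 0.133 A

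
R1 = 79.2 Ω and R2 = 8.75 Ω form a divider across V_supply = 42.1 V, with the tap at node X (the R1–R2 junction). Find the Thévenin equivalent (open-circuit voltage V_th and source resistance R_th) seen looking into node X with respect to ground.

V_th ≈ 4.19 V, R_th ≈ 7.88 Ω

V_th is the unloaded tap voltage: V_supply · R2/(R1+R2) = 42.1 × 0.09949 = 4.188 V.
Zeroing V_supply shorts the top of R1 to ground, so R_th = R1 ‖ R2 = 7.879 Ω.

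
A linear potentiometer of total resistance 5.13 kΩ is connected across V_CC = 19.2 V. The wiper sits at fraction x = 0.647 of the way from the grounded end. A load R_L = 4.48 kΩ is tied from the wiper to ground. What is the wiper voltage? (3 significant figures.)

V_out ≈ 9.85 V

The pot divides into 1.811 kΩ above the wiper and 3.319 kΩ below.
Lower segment in parallel with the load: 3.319 ‖ 4.48 = 1.907 kΩ.
Loaded-divider output: V_out = 19.2 × 0.5129 = 9.847 V.
(Unloaded: V_out = x·V_CC = 12.4 V.)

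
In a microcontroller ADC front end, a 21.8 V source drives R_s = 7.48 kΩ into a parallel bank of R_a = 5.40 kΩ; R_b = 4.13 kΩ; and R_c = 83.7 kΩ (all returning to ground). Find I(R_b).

Equivalent of the parallel group: R_p = 2.277 kΩ.
V_A = 21.8 × 2.277/9.757 = 5.087 V.
Branch current I = V_A/R_b = 5.087/4.13 = 1.232 mA.

I ≈ 1.23 mA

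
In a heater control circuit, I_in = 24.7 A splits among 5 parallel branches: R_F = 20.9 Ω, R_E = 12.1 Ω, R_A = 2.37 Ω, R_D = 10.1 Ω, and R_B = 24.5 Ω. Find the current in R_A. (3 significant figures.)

I ≈ 15.1 A

Conductances: ΣG = 1/20.9 + 1/12.1 + 1/2.37 + 1/10.1 + 1/24.5 = 0.6923 (1/Ω).
Current divider: I(R_A) = I_in · G_k/ΣG = 24.7 × (0.4219/0.6923) = 24.7 × 0.6095 = 15.05 A.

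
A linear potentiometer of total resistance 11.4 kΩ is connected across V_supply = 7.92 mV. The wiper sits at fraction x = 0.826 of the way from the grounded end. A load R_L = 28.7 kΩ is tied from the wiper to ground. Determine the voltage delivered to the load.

The pot divides into 1.984 kΩ above the wiper and 9.416 kΩ below.
(x·R_p) ‖ R_L = 7.090 kΩ.
Then V_out = V_supply · 7.090/(1.984 + 7.090) = 6.189 mV.

V_out ≈ 6.19 mV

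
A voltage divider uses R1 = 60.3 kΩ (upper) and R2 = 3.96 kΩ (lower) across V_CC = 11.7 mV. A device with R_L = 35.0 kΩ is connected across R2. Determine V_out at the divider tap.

V_out ≈ 0.652 mV

First combine the lower leg with the load: R2 ‖ R_L = 3.557 kΩ.
Then V_out = V_CC · R2'/(R1 + R2') = 11.7 × 3.557/63.86 = 0.6518 mV.
(Unloaded it would be 0.721 mV; the load pulls it down.)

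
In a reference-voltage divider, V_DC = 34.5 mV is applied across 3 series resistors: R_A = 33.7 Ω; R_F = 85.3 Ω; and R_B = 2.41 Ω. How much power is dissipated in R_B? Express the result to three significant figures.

P ≈ 0.195 µW

The common current is I = 34.5/121.4 = 0.2842 mA.
P = I²R = 0.08075 × 2.41 = 0.1946 µW.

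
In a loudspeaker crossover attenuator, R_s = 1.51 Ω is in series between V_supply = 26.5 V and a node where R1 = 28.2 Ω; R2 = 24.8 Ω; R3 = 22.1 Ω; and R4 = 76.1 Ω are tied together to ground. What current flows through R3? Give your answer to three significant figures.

I ≈ 0.997 A

Combine the parallel branches: R_p = (1/28.2 + 1/24.8 + 1/22.1 + 1/76.1)⁻¹ = 7.453 Ω.
V_A = 26.5 × 7.453/8.963 = 22.04 V.
Branch current I = V_A/R3 = 22.04/22.1 = 0.9971 A.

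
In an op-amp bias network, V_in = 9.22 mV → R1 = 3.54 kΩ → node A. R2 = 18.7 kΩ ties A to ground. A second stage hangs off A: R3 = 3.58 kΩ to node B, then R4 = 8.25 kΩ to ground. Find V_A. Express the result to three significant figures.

Node A sees R2 in parallel with the series input of stage 2, R3 + R4 = 11.83 kΩ.
R2 ‖ (R3+R4) = 7.246 kΩ.
V_A = 9.22 × 7.246/(3.54 + 7.246) = 6.194 mV.

V_A ≈ 6.19 mV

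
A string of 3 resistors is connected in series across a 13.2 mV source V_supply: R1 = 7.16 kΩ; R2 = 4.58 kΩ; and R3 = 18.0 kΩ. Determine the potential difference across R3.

V ≈ 7.99 mV

ΣR = 7.16 + 4.58 + 18.0 = 29.74 kΩ.
Voltage divider: V = V_supply · (18.00 / 29.74) = 13.2 × 0.6052 = 7.989 mV.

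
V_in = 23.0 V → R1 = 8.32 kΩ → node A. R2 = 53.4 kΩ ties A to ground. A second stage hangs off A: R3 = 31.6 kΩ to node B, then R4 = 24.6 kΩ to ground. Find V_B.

Looking into the second stage from A: R3 + R4 = 56.20 kΩ appears in parallel with R2.
Effective lower resistance at A: R2 ‖ 56.20 = 27.38 kΩ.
So V_A = 23.0 × 0.7670 = 17.64 V.
Then the unloaded second divider: V_B = V_A × R4/(R3+R4) = 17.64 × 0.4377 = 7.721 V.

V_B ≈ 7.72 V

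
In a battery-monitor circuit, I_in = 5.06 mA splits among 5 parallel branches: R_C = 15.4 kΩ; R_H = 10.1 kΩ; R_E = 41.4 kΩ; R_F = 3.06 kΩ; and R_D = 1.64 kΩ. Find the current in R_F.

Conductances: ΣG = 1/15.4 + 1/10.1 + 1/41.4 + 1/3.06 + 1/1.64 = 1.125 (1/kΩ).
By the current-divider rule, I = I_in · G_k/ΣG = 5.06 × 0.2906 = 1.470 mA.

I ≈ 1.47 mA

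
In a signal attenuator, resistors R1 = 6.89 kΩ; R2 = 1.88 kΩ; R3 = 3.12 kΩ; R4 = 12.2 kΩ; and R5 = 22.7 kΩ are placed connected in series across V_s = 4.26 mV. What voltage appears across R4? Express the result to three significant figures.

V ≈ 1.11 mV

ΣR = 6.89 + 1.88 + 3.12 + 12.2 + 22.7 = 46.79 kΩ.
Voltage divider: V = V_s · (12.20 / 46.79) = 4.26 × 0.2607 = 1.111 mV.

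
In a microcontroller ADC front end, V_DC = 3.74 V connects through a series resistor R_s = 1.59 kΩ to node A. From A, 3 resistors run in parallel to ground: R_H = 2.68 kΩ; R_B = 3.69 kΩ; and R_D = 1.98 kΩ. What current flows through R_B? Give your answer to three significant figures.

Equivalent of the parallel group: R_p = 0.8702 kΩ.
Node voltage V_A = V_DC · R_p/(R_s + R_p) = 3.74 × 0.3537 = 1.323 V.
I(R_B) = V_A / R_B = 1.323/3.69 = 0.3585 mA.

I ≈ 0.358 mA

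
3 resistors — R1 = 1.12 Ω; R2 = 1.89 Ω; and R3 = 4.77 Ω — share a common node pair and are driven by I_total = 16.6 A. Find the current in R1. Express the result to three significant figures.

Conductances: ΣG = 1/1.12 + 1/1.89 + 1/4.77 = 1.632 (1/Ω).
By the current-divider rule, I = I_total · G_k/ΣG = 16.6 × 0.5472 = 9.084 A.

I ≈ 9.08 A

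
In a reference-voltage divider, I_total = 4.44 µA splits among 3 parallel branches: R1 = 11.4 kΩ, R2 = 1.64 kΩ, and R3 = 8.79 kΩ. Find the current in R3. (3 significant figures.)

I ≈ 0.623 µA

Total conductance ΣG = 1/11.4 + 1/1.64 + 1/8.79 = 0.8112 (units of 1/kΩ).
Current divider: I(R3) = I_total · G_k/ΣG = 4.44 × (0.1138/0.8112) = 4.44 × 0.1402 = 0.6227 µA.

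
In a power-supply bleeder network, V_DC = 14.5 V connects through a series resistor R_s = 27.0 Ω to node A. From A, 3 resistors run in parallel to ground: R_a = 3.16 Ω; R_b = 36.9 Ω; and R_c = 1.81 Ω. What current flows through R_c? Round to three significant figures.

Equivalent of the parallel group: R_p = 1.116 Ω.
V_A = 14.5 × 1.116/28.12 = 0.5756 V.
I(R_c) = V_A / R_c = 0.5756/1.81 = 0.3180 A.

I ≈ 0.318 A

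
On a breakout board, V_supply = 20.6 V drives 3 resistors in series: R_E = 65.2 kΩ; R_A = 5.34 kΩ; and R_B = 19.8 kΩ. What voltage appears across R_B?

V ≈ 4.51 V

Total series resistance ΣR = 65.2 + 5.34 + 19.8 = 90.34 kΩ.
By the voltage-divider rule, V = 20.6 × 19.80/90.34 = 4.515 V.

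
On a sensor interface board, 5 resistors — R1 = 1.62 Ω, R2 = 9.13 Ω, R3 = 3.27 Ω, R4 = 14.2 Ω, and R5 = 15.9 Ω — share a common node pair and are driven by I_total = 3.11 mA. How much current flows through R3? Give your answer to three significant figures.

ΣG = 1/1.62 + 1/9.13 + 1/3.27 + 1/14.2 + 1/15.9 = 1.166.
R3 takes the fraction G_k/ΣG = 0.3058/1.166 = 0.2623, so I = 3.11 × 0.2623 = 0.8157 mA.

I ≈ 0.816 mA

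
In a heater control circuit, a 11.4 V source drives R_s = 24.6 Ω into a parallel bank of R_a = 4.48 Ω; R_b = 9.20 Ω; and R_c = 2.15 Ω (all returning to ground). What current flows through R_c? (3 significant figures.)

I ≈ 0.257 A

Parallel bank: R_p = 1/(1/4.48 + 1/9.20 + 1/2.15) = 1.255 Ω.
V_A = 11.4 × 1.255/25.85 = 0.5532 V.
Branch current I = V_A/R_c = 0.5532/2.15 = 0.2573 A.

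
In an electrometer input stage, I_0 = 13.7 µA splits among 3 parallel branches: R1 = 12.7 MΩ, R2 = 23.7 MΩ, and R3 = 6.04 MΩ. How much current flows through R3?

Total conductance ΣG = 1/12.7 + 1/23.7 + 1/6.04 = 0.2865 (units of 1/MΩ).
By the current-divider rule, I = I_0 · G_k/ΣG = 13.7 × 0.5779 = 7.917 µA.

I ≈ 7.92 µA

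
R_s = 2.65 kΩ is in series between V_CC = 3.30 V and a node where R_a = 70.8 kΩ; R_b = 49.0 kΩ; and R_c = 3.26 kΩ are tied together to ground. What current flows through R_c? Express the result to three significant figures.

I ≈ 0.532 mA

Combine the parallel branches: R_p = (1/70.8 + 1/49.0 + 1/3.26)⁻¹ = 2.930 kΩ.
V_A = 3.30 × 2.930/5.580 = 1.733 V.
Branch current I = V_A/R_c = 1.733/3.26 = 0.5315 mA.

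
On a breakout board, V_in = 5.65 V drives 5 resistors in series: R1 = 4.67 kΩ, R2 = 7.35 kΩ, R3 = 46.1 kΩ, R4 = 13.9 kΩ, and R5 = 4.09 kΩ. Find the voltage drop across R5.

V ≈ 0.304 V

Total series resistance ΣR = 4.67 + 7.35 + 46.1 + 13.9 + 4.09 = 76.11 kΩ.
Voltage divider: V = V_in · (4.090 / 76.11) = 5.65 × 0.05374 = 0.3036 V.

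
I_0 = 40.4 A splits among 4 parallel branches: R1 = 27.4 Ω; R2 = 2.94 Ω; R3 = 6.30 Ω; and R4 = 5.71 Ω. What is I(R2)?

I ≈ 19.3 A

Conductances: ΣG = 1/27.4 + 1/2.94 + 1/6.30 + 1/5.71 = 0.7105 (1/Ω).
Current divider: I(R2) = I_0 · G_k/ΣG = 40.4 × (0.3401/0.7105) = 40.4 × 0.4787 = 19.34 A.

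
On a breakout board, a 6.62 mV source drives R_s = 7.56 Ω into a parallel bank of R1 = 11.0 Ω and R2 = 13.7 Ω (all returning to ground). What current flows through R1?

Combine the parallel branches: R_p = (1/11.0 + 1/13.7)⁻¹ = 6.101 Ω.
Node voltage V_A = V_CC · R_p/(R_s + R_p) = 6.62 × 0.4466 = 2.957 mV.
I(R1) = V_A / R1 = 2.957/11.0 = 0.2688 mA.

I ≈ 0.269 mA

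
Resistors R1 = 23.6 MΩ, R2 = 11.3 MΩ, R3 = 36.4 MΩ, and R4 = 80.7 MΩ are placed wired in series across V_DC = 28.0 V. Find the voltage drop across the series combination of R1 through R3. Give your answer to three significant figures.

ΣR = 23.6 + 11.3 + 36.4 + 80.7 = 152.0 MΩ.
R_{R1..R3} = 23.6 + 11.3 + 36.4 = 71.30 MΩ.
V = V_DC · R/ΣR = 28.0 × 0.4691 = 13.13 V.

V ≈ 13.1 V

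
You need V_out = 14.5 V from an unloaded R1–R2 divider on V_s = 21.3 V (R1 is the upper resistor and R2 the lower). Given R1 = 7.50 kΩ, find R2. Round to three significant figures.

R2 ≈ 16.0 kΩ

The divider ratio is R2/(R1+R2) = 14.5/21.3 = 0.6808.
R2 = R1 · 0.6808/(1 − 0.6808) = 15.99 kΩ.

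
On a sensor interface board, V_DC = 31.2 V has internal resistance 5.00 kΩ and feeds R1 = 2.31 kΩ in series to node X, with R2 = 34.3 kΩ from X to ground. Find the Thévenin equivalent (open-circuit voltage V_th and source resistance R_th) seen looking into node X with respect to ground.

V_th ≈ 25.7 V, R_th ≈ 6.03 kΩ

R1' = 5.00 + 2.31 = 7.310 kΩ (source resistance + R1).
Open-circuit (no load on X): V_th = V_DC · R2/(R1' + R2) = 31.2 × 34.3/(7.310 + 34.3) = 25.72 V.
With V_DC suppressed (replaced by a short), R_th = R1' ‖ R2 = (7.310 × 34.3)/(7.310 + 34.3) = 6.026 kΩ.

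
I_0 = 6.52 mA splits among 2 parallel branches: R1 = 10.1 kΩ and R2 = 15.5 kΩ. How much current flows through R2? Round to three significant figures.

I ≈ 2.57 mA

Two-branch current divider: I_k = I_0 · R_other/(R_1 + R_2).
I(R2) = 6.52 × 10.1/(10.1 + 15.5) = 6.52 × 0.3945 = 2.572 mA.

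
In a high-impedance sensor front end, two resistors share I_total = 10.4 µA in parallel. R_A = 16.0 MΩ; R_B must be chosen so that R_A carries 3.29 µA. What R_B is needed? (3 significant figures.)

Two-branch current divider: I_A = I_total · R_B/(R_A + R_B).
With f = 0.3163, R_B = R_A · f/(1−f) = 16.0 × 0.4627 = 7.404 MΩ.

R_B ≈ 7.40 MΩ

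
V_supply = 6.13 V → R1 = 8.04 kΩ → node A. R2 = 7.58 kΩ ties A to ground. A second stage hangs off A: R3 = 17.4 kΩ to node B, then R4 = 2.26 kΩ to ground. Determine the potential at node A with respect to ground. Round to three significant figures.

The second stage (R3 + R4 = 19.66 kΩ) loads node A in parallel with R2.
R2 ‖ (R3+R4) = 5.471 kΩ.
So V_A = 6.13 × 0.4049 = 2.482 V.

V_A ≈ 2.48 V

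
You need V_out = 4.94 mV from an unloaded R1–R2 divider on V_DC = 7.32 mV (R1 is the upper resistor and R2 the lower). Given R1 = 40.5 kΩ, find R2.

R2 ≈ 84.1 kΩ

Required fraction k = V_out/V_DC = 0.6749.
So R2 = R1 · V_out/(V_DC − V_out) = 40.5 × 4.94/(7.32 − 4.94) = 40.5 × 2.076 = 84.06 kΩ.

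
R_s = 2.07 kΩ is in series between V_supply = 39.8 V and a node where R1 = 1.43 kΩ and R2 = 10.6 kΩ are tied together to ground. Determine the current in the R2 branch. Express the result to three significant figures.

Parallel bank: R_p = 1/(1/1.43 + 1/10.6) = 1.260 kΩ.
Node voltage V_A = V_supply · R_p/(R_s + R_p) = 39.8 × 0.3784 = 15.06 V.
I(R2) = V_A / R2 = 15.06/10.6 = 1.421 mA.
(Equivalently: I_total = 11.95 mA, then current-divider fraction G_k/ΣG = 0.1189.)

I ≈ 1.42 mA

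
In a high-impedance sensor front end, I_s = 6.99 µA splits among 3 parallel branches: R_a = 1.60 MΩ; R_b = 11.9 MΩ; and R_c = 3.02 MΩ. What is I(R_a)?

Conductances: ΣG = 1/1.60 + 1/11.9 + 1/3.02 = 1.040 (1/MΩ).
Current divider: I(R_a) = I_s · G_k/ΣG = 6.99 × (0.6250/1.040) = 6.99 × 0.6009 = 4.200 µA.

I ≈ 4.20 µA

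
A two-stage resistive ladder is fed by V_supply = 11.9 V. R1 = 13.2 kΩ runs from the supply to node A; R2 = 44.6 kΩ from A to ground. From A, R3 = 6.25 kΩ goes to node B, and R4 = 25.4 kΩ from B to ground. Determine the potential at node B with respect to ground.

Looking into the second stage from A: R3 + R4 = 31.65 kΩ appears in parallel with R2.
Effective lower resistance at A: R2 ‖ 31.65 = 18.51 kΩ.
V_A = 11.9 × 18.51/(13.2 + 18.51) = 6.947 V.
V_B = V_A × 0.8025 = 5.575 V.

V_B ≈ 5.57 V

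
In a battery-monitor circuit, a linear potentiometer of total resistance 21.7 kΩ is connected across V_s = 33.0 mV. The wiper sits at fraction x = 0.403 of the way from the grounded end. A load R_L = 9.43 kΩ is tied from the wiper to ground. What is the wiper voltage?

The pot divides into 12.95 kΩ above the wiper and 8.745 kΩ below.
(x·R_p) ‖ R_L = 4.537 kΩ.
Loaded-divider output: V_out = 33.0 × 0.2594 = 8.560 mV.
(Unloaded: V_out = x·V_s = 13.3 mV.)

V_out ≈ 8.56 mV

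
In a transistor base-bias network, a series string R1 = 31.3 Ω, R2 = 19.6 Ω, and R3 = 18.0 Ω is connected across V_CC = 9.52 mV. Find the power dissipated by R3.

The common current is I = 9.52/68.90 = 0.1382 mA.
P = I²R = 0.01909 × 18.0 = 0.3436 µW.

P ≈ 0.344 µW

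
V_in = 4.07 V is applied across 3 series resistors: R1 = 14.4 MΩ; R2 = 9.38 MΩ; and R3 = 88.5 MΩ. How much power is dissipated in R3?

P ≈ 0.116 µW

The common current is I = 4.07/112.3 = 0.03625 µA.
P = I²R = 0.001314 × 88.5 = 0.1163 µW.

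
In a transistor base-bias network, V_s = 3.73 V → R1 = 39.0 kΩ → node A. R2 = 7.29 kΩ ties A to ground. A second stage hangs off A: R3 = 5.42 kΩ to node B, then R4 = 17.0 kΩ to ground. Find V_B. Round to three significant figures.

V_B ≈ 0.350 V

Looking into the second stage from A: R3 + R4 = 22.42 kΩ appears in parallel with R2.
R2 ‖ (R3+R4) = 5.501 kΩ.
First divider: V_A = V_s · 5.501/(39.0 + 5.501) = 0.4611 V.
Stage 2 is unloaded, so V_B = V_A · R4/(R3+R4) = 0.4611 × 17.0/22.42 = 0.3496 V.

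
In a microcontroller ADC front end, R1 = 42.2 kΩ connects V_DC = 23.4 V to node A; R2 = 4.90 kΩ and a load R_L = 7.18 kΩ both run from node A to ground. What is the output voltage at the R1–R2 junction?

V_out ≈ 1.51 V

R2 ‖ R_L = (4.90 × 7.18)/(4.90 + 7.18) = 2.912 kΩ.
Now apply the divider: V_out = 23.4 × 0.06456 = 1.511 V.
(Unloaded it would be 2.43 V; the load pulls it down.)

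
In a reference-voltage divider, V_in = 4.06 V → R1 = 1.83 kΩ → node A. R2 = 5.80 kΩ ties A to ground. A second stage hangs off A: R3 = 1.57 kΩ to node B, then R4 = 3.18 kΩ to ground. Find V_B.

Node A sees R2 in parallel with the series input of stage 2, R3 + R4 = 4.750 kΩ.
R2 ‖ (R3+R4) = 2.611 kΩ.
V_A = 4.06 × 2.611/(1.83 + 2.611) = 2.387 V.
Then the unloaded second divider: V_B = V_A × R4/(R3+R4) = 2.387 × 0.6695 = 1.598 V.

V_B ≈ 1.60 V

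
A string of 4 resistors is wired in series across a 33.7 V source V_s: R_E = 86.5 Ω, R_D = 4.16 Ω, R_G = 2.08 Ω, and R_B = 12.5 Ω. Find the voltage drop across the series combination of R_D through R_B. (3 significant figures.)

Total series resistance ΣR = 86.5 + 4.16 + 2.08 + 12.5 = 105.2 Ω.
R_{R_D..R_B} = 4.16 + 2.08 + 12.5 = 18.74 Ω.
V = V_s · R/ΣR = 33.7 × 0.1781 = 6.001 V.

V ≈ 6.00 V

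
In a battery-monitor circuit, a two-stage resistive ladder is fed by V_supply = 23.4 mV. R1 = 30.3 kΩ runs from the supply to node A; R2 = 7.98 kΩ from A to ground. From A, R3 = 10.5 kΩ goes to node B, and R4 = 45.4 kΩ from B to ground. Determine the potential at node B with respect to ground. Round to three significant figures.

Looking into the second stage from A: R3 + R4 = 55.90 kΩ appears in parallel with R2.
Effective lower resistance at A: R2 ‖ 55.90 = 6.983 kΩ.
First divider: V_A = V_supply · 6.983/(30.3 + 6.983) = 4.383 mV.
Stage 2 is unloaded, so V_B = V_A · R4/(R3+R4) = 4.383 × 45.4/55.90 = 3.560 mV.

V_B ≈ 3.56 mV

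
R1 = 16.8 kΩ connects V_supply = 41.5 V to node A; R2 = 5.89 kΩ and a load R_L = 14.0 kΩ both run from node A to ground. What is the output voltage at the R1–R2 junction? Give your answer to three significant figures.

The load sits in parallel with R2, giving an effective lower resistance R2' = R2·R_L/(R2+R_L) = 4.146 kΩ.
Voltage divider with the loaded lower leg: V_out = 41.5 × 4.146/(16.8 + 4.146) = 41.5 × 0.1979 = 8.214 V.
(Unloaded it would be 10.8 V; the load pulls it down.)

V_out ≈ 8.21 V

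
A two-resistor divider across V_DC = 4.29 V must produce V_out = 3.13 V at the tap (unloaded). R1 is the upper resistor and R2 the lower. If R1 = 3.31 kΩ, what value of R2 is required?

V_out/V_DC = R2/(R1+R2) = 0.7296.
So R2 = R1 · V_out/(V_DC − V_out) = 3.31 × 3.13/(4.29 − 3.13) = 3.31 × 2.698 = 8.931 kΩ.

R2 ≈ 8.93 kΩ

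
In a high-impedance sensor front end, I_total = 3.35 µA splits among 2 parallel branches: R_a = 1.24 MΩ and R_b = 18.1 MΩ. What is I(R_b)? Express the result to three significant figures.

For two parallel branches, I_k = I_total · (other R)/(sum of R).
I(R_b) = 3.35 × 1.24/(1.24 + 18.1) = 3.35 × 0.06412 = 0.2148 µA.

I ≈ 0.215 µA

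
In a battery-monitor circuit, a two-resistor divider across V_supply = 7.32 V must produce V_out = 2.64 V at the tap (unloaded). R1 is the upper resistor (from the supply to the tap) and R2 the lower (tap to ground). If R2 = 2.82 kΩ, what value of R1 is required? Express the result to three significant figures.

The divider ratio is R2/(R1+R2) = 2.64/7.32 = 0.3607.
Rearranging, R1 = R2·(1−k)/k = 2.82 × 1.773 = 4.999 kΩ.

R1 ≈ 5.00 kΩ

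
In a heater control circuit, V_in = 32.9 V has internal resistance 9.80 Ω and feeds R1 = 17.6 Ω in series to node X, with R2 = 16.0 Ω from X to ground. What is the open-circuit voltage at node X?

V_th ≈ 12.1 V

R1' = 9.80 + 17.6 = 27.40 Ω (source resistance + R1).
With X open, the divider is unloaded: V_th = 32.9 × 16.0/43.40 = 12.13 V.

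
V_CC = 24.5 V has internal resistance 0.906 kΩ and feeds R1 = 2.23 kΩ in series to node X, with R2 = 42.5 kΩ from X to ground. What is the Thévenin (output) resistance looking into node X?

R_th ≈ 2.92 kΩ

R1' = 0.906 + 2.23 = 3.136 kΩ (source resistance + R1).
Looking into X with the source shorted: R_th = R1'·R2/(R1'+R2) = 3.136 × 42.5/45.64 = 2.921 kΩ.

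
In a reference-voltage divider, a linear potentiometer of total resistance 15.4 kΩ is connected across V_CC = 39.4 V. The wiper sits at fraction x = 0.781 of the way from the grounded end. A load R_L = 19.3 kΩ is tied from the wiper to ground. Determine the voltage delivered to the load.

Split the track: R_lower = x·R_p = 12.03 kΩ, R_upper = (1−x)·R_p = 3.373 kΩ.
(x·R_p) ‖ R_L = 7.410 kΩ.
Then V_out = V_CC · 7.410/(3.373 + 7.410) = 27.08 V.

V_out ≈ 27.1 V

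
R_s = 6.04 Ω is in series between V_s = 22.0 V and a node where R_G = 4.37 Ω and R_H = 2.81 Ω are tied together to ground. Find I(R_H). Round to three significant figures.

Equivalent of the parallel group: R_p = 1.710 Ω.
Node voltage V_A = V_s · R_p/(R_s + R_p) = 22.0 × 0.2207 = 4.855 V.
I(R_H) = V_A / R_H = 4.855/2.81 = 1.728 A.

I ≈ 1.73 A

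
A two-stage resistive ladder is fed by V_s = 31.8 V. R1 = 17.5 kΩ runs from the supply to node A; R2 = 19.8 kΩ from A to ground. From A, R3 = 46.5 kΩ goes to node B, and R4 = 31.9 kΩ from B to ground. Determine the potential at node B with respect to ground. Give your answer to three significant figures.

Looking into the second stage from A: R3 + R4 = 78.40 kΩ appears in parallel with R2.
Effective lower resistance at A: R2 ‖ 78.40 = 15.81 kΩ.
So V_A = 31.8 × 0.4746 = 15.09 V.
Stage 2 is unloaded, so V_B = V_A · R4/(R3+R4) = 15.09 × 31.9/78.40 = 6.141 V.

V_B ≈ 6.14 V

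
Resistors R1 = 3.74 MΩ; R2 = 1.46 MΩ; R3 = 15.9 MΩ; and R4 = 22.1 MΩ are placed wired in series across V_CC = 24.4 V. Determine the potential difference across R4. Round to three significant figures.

Total series resistance ΣR = 3.74 + 1.46 + 15.9 + 22.1 = 43.20 MΩ.
By the voltage-divider rule, V = 24.4 × 22.10/43.20 = 12.48 V.

V ≈ 12.5 V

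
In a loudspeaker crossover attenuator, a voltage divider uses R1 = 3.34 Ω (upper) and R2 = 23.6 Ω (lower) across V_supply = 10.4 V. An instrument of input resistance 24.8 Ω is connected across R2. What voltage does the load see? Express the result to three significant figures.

V_out ≈ 8.15 V

The load sits in parallel with R2, giving an effective lower resistance R2' = R2·R_L/(R2+R_L) = 12.09 Ω.
Now apply the divider: V_out = 10.4 × 0.7836 = 8.149 V.
(Unloaded it would be 9.11 V; the load pulls it down.)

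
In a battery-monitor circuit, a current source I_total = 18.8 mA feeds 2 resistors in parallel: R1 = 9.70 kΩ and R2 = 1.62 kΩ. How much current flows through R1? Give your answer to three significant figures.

With just two branches, the current splits inversely with resistance.
So I = 18.8 × 1.62/11.32 = 2.690 mA.

I ≈ 2.69 mA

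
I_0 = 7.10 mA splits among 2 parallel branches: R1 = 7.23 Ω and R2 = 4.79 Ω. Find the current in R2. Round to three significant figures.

I ≈ 4.27 mA

Two-branch current divider: I_k = I_0 · R_other/(R_1 + R_2).
So I = 7.10 × 7.23/12.02 = 4.271 mA.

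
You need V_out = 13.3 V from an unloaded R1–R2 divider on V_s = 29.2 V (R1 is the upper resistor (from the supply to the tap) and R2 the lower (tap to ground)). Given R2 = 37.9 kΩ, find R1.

R1 ≈ 45.3 kΩ

The divider ratio is R2/(R1+R2) = 13.3/29.2 = 0.4555.
So R1 = R2 · (V_s/V_out − 1) = 37.9 × (29.2/13.3 − 1) = 37.9 × 1.195 = 45.31 kΩ.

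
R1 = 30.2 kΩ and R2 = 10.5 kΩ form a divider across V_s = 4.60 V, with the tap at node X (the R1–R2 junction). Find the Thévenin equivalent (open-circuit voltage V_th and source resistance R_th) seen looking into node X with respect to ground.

V_th ≈ 1.19 V, R_th ≈ 7.79 kΩ

Open-circuit (no load on X): V_th = V_s · R2/(R1 + R2) = 4.60 × 10.5/(30.20 + 10.5) = 1.187 V.
Zeroing V_s shorts the top of R1 to ground, so R_th = R1 ‖ R2 = 7.791 kΩ.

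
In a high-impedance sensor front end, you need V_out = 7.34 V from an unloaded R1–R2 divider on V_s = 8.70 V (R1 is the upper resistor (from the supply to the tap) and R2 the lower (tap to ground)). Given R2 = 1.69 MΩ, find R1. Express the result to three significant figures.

R1 ≈ 0.313 MΩ

Required fraction k = V_out/V_s = 0.8437.
Rearranging, R1 = R2·(1−k)/k = 1.69 × 0.1853 = 0.3131 MΩ.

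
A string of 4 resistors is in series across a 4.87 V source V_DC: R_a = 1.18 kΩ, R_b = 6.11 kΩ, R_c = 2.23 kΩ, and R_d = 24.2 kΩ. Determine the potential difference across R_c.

ΣR = 1.18 + 6.11 + 2.23 + 24.2 = 33.72 kΩ.
V = V_DC · R/ΣR = 4.87 × 0.06613 = 0.3221 V.

V ≈ 0.322 V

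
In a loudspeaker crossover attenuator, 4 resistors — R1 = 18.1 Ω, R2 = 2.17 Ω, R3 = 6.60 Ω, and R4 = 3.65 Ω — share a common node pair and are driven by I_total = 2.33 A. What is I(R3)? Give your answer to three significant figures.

Total conductance ΣG = 1/18.1 + 1/2.17 + 1/6.60 + 1/3.65 = 0.9416 (units of 1/Ω).
By the current-divider rule, I = I_total · G_k/ΣG = 2.33 × 0.1609 = 0.3749 A.

I ≈ 0.375 A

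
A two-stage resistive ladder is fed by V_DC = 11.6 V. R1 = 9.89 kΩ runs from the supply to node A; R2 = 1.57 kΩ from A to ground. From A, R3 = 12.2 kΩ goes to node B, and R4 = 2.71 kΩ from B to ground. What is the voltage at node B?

Looking into the second stage from A: R3 + R4 = 14.91 kΩ appears in parallel with R2.
Effective lower resistance at A: R2 ‖ 14.91 = 1.420 kΩ.
So V_A = 11.6 × 0.1256 = 1.457 V.
V_B = V_A × 0.1818 = 0.2648 V.

V_B ≈ 0.265 V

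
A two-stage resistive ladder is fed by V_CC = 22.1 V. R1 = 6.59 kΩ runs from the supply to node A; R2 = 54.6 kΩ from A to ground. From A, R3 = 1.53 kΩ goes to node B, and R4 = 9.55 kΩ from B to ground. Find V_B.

V_B ≈ 11.1 V

Looking into the second stage from A: R3 + R4 = 11.08 kΩ appears in parallel with R2.
R2 ‖ (R3+R4) = 9.211 kΩ.
So V_A = 22.1 × 0.5829 = 12.88 V.
V_B = V_A × 0.8619 = 11.10 V.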